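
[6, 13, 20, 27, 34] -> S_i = 6 + 7*i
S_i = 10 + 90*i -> [10, 100, 190, 280, 370]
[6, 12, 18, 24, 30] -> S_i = 6 + 6*i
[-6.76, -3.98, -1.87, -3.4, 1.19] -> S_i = Random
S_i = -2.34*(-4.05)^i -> [-2.34, 9.48, -38.38, 155.45, -629.56]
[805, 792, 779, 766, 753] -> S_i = 805 + -13*i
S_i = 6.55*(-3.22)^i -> [6.55, -21.09, 67.91, -218.68, 704.15]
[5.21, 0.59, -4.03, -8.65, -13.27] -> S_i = 5.21 + -4.62*i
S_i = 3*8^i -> [3, 24, 192, 1536, 12288]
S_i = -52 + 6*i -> [-52, -46, -40, -34, -28]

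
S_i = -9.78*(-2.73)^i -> [-9.78, 26.7, -72.89, 198.99, -543.24]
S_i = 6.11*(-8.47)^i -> [6.11, -51.75, 438.34, -3712.71, 31446.68]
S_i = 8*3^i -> [8, 24, 72, 216, 648]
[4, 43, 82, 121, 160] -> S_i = 4 + 39*i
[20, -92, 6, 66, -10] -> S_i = Random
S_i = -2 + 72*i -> [-2, 70, 142, 214, 286]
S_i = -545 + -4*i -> [-545, -549, -553, -557, -561]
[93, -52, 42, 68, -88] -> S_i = Random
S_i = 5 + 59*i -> [5, 64, 123, 182, 241]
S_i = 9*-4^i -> [9, -36, 144, -576, 2304]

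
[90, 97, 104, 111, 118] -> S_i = 90 + 7*i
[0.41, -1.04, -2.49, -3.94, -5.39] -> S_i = 0.41 + -1.45*i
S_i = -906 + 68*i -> [-906, -838, -770, -702, -634]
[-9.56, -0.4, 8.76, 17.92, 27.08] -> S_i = -9.56 + 9.16*i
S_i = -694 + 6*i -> [-694, -688, -682, -676, -670]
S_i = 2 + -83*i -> [2, -81, -164, -247, -330]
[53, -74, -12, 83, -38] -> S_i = Random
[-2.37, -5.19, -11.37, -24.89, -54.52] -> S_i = -2.37*2.19^i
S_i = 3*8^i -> [3, 24, 192, 1536, 12288]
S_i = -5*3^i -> [-5, -15, -45, -135, -405]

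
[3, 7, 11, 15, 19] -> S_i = 3 + 4*i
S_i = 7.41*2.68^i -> [7.41, 19.86, 53.22, 142.63, 382.26]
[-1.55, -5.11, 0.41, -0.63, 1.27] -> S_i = Random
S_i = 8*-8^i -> [8, -64, 512, -4096, 32768]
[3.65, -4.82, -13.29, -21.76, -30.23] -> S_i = 3.65 + -8.47*i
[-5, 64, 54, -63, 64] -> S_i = Random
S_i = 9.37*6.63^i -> [9.37, 62.12, 411.88, 2730.74, 18104.8]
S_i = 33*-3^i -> [33, -99, 297, -891, 2673]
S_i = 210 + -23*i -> [210, 187, 164, 141, 118]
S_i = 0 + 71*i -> [0, 71, 142, 213, 284]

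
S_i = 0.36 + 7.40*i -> [0.36, 7.76, 15.16, 22.56, 29.96]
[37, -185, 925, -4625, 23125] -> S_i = 37*-5^i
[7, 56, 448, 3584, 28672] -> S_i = 7*8^i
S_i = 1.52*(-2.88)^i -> [1.52, -4.38, 12.61, -36.31, 104.57]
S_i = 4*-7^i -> [4, -28, 196, -1372, 9604]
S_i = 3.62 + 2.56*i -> [3.62, 6.18, 8.74, 11.3, 13.86]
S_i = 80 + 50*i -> [80, 130, 180, 230, 280]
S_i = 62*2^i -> [62, 124, 248, 496, 992]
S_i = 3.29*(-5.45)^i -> [3.29, -17.93, 97.72, -532.58, 2902.56]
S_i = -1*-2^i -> [-1, 2, -4, 8, -16]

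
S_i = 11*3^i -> [11, 33, 99, 297, 891]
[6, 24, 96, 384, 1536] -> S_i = 6*4^i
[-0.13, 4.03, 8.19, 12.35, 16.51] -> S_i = -0.13 + 4.16*i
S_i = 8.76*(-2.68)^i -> [8.76, -23.48, 62.92, -168.62, 451.9]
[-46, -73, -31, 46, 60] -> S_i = Random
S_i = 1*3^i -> [1, 3, 9, 27, 81]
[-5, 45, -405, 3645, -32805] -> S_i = -5*-9^i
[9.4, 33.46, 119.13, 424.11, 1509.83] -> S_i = 9.40*3.56^i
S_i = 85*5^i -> [85, 425, 2125, 10625, 53125]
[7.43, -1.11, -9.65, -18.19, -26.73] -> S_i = 7.43 + -8.54*i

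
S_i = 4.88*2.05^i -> [4.88, 10.0, 20.51, 42.04, 86.19]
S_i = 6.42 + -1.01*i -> [6.42, 5.41, 4.4, 3.39, 2.38]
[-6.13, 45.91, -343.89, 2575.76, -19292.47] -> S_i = -6.13*(-7.49)^i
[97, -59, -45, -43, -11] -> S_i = Random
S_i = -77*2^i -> [-77, -154, -308, -616, -1232]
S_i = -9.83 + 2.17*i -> [-9.83, -7.66, -5.49, -3.32, -1.15]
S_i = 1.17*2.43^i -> [1.17, 2.84, 6.91, 16.79, 40.8]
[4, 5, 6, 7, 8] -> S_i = 4 + 1*i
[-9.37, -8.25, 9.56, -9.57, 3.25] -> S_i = Random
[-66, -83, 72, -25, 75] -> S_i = Random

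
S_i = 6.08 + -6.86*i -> [6.08, -0.78, -7.64, -14.5, -21.36]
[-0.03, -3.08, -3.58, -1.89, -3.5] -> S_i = Random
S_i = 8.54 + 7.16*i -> [8.54, 15.7, 22.86, 30.02, 37.18]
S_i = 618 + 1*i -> [618, 619, 620, 621, 622]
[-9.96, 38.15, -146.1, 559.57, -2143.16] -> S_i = -9.96*(-3.83)^i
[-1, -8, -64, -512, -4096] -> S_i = -1*8^i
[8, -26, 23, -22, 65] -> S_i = Random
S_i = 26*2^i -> [26, 52, 104, 208, 416]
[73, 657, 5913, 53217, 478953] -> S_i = 73*9^i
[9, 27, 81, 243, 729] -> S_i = 9*3^i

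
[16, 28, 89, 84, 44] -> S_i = Random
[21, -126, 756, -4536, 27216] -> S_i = 21*-6^i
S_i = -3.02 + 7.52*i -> [-3.02, 4.5, 12.02, 19.54, 27.06]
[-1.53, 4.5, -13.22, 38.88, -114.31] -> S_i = -1.53*(-2.94)^i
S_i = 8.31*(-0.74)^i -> [8.31, -6.15, 4.55, -3.37, 2.49]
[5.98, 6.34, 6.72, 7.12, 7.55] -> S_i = 5.98*1.06^i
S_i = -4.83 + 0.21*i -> [-4.83, -4.62, -4.41, -4.2, -3.99]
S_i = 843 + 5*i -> [843, 848, 853, 858, 863]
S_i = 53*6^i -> [53, 318, 1908, 11448, 68688]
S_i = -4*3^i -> [-4, -12, -36, -108, -324]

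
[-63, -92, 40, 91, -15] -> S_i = Random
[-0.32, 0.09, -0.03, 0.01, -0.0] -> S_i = -0.32*(-0.29)^i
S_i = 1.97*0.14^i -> [1.97, 0.28, 0.04, 0.01, 0.0]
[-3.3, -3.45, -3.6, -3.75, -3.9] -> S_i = -3.30 + -0.15*i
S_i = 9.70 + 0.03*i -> [9.7, 9.73, 9.76, 9.79, 9.82]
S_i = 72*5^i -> [72, 360, 1800, 9000, 45000]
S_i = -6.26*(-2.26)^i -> [-6.26, 14.15, -31.97, 72.26, -163.31]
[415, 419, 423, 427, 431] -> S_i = 415 + 4*i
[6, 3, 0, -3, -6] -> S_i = 6 + -3*i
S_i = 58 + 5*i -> [58, 63, 68, 73, 78]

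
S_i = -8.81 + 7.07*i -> [-8.81, -1.74, 5.33, 12.4, 19.47]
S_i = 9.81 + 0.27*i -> [9.81, 10.08, 10.35, 10.62, 10.89]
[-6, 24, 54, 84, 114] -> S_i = -6 + 30*i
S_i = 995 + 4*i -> [995, 999, 1003, 1007, 1011]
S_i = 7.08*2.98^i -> [7.08, 21.1, 62.87, 187.36, 558.34]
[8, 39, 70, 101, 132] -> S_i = 8 + 31*i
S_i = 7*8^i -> [7, 56, 448, 3584, 28672]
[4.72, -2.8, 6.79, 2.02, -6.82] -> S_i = Random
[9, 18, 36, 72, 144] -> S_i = 9*2^i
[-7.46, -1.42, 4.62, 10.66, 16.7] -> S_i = -7.46 + 6.04*i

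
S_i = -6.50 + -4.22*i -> [-6.5, -10.72, -14.94, -19.16, -23.38]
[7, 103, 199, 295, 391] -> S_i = 7 + 96*i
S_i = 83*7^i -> [83, 581, 4067, 28469, 199283]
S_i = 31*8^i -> [31, 248, 1984, 15872, 126976]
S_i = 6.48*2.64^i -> [6.48, 17.11, 45.16, 119.23, 314.77]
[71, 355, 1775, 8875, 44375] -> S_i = 71*5^i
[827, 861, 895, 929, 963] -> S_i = 827 + 34*i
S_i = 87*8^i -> [87, 696, 5568, 44544, 356352]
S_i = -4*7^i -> [-4, -28, -196, -1372, -9604]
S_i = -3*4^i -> [-3, -12, -48, -192, -768]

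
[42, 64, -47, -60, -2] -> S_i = Random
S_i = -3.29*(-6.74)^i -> [-3.29, 22.17, -149.46, 1007.34, -6789.46]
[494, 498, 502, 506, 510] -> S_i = 494 + 4*i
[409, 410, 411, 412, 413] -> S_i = 409 + 1*i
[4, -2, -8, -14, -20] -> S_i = 4 + -6*i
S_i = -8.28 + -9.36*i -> [-8.28, -17.64, -27.0, -36.36, -45.72]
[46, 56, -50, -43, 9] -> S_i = Random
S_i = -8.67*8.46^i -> [-8.67, -73.35, -620.53, -5249.65, -44412.02]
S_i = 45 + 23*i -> [45, 68, 91, 114, 137]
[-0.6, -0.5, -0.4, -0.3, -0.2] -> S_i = -0.60 + 0.10*i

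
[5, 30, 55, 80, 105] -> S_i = 5 + 25*i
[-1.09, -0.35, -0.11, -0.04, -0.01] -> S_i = -1.09*0.32^i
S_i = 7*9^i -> [7, 63, 567, 5103, 45927]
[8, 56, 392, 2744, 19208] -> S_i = 8*7^i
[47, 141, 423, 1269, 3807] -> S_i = 47*3^i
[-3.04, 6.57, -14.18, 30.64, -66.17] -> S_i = -3.04*(-2.16)^i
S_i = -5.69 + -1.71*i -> [-5.69, -7.4, -9.11, -10.82, -12.53]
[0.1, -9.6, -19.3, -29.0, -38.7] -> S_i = 0.10 + -9.70*i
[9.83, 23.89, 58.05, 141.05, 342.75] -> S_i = 9.83*2.43^i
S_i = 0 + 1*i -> [0, 1, 2, 3, 4]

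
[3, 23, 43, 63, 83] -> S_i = 3 + 20*i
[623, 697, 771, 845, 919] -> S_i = 623 + 74*i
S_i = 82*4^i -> [82, 328, 1312, 5248, 20992]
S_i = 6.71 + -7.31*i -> [6.71, -0.6, -7.91, -15.22, -22.53]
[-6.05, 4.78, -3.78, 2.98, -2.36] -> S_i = -6.05*(-0.79)^i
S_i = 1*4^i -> [1, 4, 16, 64, 256]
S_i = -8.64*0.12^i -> [-8.64, -1.04, -0.12, -0.01, -0.0]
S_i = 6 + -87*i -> [6, -81, -168, -255, -342]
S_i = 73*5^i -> [73, 365, 1825, 9125, 45625]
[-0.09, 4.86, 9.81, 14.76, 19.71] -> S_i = -0.09 + 4.95*i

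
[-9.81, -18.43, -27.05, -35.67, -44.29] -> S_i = -9.81 + -8.62*i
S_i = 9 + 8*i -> [9, 17, 25, 33, 41]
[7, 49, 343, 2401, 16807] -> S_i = 7*7^i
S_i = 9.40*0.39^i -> [9.4, 3.67, 1.43, 0.56, 0.22]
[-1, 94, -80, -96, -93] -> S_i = Random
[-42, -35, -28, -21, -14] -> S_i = -42 + 7*i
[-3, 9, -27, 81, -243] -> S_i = -3*-3^i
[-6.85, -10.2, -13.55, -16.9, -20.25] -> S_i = -6.85 + -3.35*i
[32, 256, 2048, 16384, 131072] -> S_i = 32*8^i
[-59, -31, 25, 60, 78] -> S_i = Random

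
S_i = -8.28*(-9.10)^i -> [-8.28, 75.35, -685.67, 6239.57, -56780.07]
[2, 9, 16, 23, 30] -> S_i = 2 + 7*i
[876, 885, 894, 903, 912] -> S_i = 876 + 9*i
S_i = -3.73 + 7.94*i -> [-3.73, 4.21, 12.15, 20.09, 28.03]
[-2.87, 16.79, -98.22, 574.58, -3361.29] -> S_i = -2.87*(-5.85)^i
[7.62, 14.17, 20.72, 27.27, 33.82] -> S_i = 7.62 + 6.55*i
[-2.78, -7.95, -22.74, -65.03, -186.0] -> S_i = -2.78*2.86^i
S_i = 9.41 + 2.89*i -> [9.41, 12.3, 15.19, 18.08, 20.97]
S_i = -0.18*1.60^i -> [-0.18, -0.29, -0.46, -0.74, -1.18]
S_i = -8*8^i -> [-8, -64, -512, -4096, -32768]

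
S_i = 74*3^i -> [74, 222, 666, 1998, 5994]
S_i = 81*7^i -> [81, 567, 3969, 27783, 194481]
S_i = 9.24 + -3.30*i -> [9.24, 5.94, 2.64, -0.66, -3.96]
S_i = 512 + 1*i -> [512, 513, 514, 515, 516]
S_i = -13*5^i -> [-13, -65, -325, -1625, -8125]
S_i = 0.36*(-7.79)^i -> [0.36, -2.8, 21.85, -170.18, 1325.72]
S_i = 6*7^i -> [6, 42, 294, 2058, 14406]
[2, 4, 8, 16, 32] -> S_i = 2*2^i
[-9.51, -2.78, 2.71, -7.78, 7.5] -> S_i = Random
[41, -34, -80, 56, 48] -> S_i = Random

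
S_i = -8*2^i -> [-8, -16, -32, -64, -128]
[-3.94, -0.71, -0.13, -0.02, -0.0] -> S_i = -3.94*0.18^i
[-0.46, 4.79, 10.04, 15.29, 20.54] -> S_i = -0.46 + 5.25*i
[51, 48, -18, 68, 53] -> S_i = Random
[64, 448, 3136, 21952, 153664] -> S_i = 64*7^i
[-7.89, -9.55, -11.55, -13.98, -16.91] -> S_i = -7.89*1.21^i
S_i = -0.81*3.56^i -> [-0.81, -2.88, -10.27, -36.55, -130.1]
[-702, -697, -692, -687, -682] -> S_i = -702 + 5*i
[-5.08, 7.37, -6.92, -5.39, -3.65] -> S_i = Random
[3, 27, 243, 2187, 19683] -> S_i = 3*9^i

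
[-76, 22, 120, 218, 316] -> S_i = -76 + 98*i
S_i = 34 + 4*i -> [34, 38, 42, 46, 50]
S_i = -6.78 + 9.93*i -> [-6.78, 3.15, 13.08, 23.01, 32.94]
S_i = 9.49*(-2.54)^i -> [9.49, -24.1, 61.23, -155.51, 395.0]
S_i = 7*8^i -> [7, 56, 448, 3584, 28672]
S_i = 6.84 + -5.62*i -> [6.84, 1.22, -4.4, -10.02, -15.64]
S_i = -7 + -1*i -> [-7, -8, -9, -10, -11]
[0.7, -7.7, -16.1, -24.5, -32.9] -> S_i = 0.70 + -8.40*i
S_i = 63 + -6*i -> [63, 57, 51, 45, 39]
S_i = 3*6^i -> [3, 18, 108, 648, 3888]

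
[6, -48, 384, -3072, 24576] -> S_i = 6*-8^i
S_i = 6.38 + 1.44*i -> [6.38, 7.82, 9.26, 10.7, 12.14]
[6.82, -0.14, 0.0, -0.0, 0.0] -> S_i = 6.82*(-0.02)^i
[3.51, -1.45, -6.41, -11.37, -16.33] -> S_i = 3.51 + -4.96*i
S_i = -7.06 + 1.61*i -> [-7.06, -5.45, -3.84, -2.23, -0.62]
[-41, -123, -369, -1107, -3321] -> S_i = -41*3^i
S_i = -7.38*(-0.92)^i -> [-7.38, 6.79, -6.25, 5.75, -5.29]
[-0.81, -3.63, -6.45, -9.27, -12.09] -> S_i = -0.81 + -2.82*i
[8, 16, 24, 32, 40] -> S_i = 8 + 8*i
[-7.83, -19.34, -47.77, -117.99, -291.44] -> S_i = -7.83*2.47^i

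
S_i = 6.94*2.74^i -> [6.94, 19.02, 52.1, 142.76, 391.17]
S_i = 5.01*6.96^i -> [5.01, 34.87, 242.69, 1689.14, 11756.41]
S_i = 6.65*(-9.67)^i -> [6.65, -64.31, 621.83, -6013.14, 58147.03]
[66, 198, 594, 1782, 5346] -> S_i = 66*3^i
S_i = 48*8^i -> [48, 384, 3072, 24576, 196608]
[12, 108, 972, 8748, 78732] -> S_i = 12*9^i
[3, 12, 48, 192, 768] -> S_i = 3*4^i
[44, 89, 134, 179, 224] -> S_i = 44 + 45*i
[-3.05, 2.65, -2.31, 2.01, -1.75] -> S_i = -3.05*(-0.87)^i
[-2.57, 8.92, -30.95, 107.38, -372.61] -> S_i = -2.57*(-3.47)^i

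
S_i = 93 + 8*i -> [93, 101, 109, 117, 125]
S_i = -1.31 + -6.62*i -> [-1.31, -7.93, -14.55, -21.17, -27.79]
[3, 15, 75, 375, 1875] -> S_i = 3*5^i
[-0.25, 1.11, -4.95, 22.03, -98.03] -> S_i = -0.25*(-4.45)^i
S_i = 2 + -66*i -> [2, -64, -130, -196, -262]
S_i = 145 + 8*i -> [145, 153, 161, 169, 177]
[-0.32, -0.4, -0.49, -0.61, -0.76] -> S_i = -0.32*1.24^i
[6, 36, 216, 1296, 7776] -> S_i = 6*6^i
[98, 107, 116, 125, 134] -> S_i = 98 + 9*i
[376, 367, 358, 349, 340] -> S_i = 376 + -9*i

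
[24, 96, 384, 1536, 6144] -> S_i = 24*4^i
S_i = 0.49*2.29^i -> [0.49, 1.12, 2.57, 5.88, 13.48]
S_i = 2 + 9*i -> [2, 11, 20, 29, 38]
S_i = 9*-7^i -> [9, -63, 441, -3087, 21609]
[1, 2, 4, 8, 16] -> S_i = 1*2^i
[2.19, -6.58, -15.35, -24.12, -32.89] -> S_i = 2.19 + -8.77*i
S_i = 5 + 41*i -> [5, 46, 87, 128, 169]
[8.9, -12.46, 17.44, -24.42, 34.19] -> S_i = 8.90*(-1.40)^i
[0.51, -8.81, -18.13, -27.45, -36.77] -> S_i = 0.51 + -9.32*i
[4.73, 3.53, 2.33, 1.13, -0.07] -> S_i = 4.73 + -1.20*i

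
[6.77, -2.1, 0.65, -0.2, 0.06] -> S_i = 6.77*(-0.31)^i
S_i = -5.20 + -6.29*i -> [-5.2, -11.49, -17.78, -24.07, -30.36]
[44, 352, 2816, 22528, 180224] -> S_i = 44*8^i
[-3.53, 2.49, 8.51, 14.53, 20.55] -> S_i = -3.53 + 6.02*i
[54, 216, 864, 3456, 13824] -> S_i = 54*4^i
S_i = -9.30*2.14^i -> [-9.3, -19.9, -42.59, -91.14, -195.05]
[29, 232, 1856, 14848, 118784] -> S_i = 29*8^i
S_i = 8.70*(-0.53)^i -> [8.7, -4.61, 2.44, -1.3, 0.69]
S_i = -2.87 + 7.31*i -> [-2.87, 4.44, 11.75, 19.06, 26.37]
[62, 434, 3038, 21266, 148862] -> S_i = 62*7^i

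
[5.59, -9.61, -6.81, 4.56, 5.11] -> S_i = Random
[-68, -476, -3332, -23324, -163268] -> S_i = -68*7^i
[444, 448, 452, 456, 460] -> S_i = 444 + 4*i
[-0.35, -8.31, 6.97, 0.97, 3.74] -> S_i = Random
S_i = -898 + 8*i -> [-898, -890, -882, -874, -866]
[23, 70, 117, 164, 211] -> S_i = 23 + 47*i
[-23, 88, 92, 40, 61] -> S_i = Random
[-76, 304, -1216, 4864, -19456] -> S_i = -76*-4^i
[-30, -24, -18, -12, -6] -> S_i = -30 + 6*i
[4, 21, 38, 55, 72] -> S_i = 4 + 17*i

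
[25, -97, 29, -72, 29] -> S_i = Random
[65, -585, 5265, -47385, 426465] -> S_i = 65*-9^i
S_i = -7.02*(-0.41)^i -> [-7.02, 2.88, -1.18, 0.48, -0.2]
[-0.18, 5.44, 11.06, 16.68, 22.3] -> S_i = -0.18 + 5.62*i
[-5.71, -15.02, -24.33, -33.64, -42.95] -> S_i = -5.71 + -9.31*i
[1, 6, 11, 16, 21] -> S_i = 1 + 5*i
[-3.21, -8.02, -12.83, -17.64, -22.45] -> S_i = -3.21 + -4.81*i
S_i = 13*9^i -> [13, 117, 1053, 9477, 85293]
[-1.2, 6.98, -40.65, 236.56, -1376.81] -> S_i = -1.20*(-5.82)^i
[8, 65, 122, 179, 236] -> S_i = 8 + 57*i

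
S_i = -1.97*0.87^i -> [-1.97, -1.71, -1.49, -1.3, -1.13]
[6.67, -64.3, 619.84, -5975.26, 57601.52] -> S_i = 6.67*(-9.64)^i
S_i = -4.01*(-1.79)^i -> [-4.01, 7.18, -12.85, 23.0, -41.17]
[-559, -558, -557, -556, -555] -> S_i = -559 + 1*i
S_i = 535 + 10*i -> [535, 545, 555, 565, 575]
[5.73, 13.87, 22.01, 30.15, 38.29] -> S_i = 5.73 + 8.14*i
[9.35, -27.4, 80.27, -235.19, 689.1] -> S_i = 9.35*(-2.93)^i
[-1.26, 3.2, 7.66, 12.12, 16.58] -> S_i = -1.26 + 4.46*i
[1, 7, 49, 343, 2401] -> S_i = 1*7^i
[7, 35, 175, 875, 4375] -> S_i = 7*5^i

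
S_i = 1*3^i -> [1, 3, 9, 27, 81]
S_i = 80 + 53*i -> [80, 133, 186, 239, 292]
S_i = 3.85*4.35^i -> [3.85, 16.75, 72.85, 316.9, 1378.53]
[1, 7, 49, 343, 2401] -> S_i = 1*7^i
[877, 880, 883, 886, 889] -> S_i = 877 + 3*i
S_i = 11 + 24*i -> [11, 35, 59, 83, 107]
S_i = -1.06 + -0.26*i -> [-1.06, -1.32, -1.58, -1.84, -2.1]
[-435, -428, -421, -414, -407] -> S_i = -435 + 7*i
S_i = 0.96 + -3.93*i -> [0.96, -2.97, -6.9, -10.83, -14.76]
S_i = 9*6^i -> [9, 54, 324, 1944, 11664]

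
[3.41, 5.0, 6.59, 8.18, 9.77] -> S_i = 3.41 + 1.59*i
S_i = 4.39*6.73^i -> [4.39, 29.54, 198.84, 1338.17, 9005.85]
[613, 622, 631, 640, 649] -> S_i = 613 + 9*i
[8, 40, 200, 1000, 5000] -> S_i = 8*5^i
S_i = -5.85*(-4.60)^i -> [-5.85, 26.91, -123.79, 569.42, -2619.31]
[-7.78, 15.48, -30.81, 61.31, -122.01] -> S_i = -7.78*(-1.99)^i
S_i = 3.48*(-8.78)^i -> [3.48, -30.55, 268.27, -2355.39, 20680.32]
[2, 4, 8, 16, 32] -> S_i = 2*2^i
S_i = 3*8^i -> [3, 24, 192, 1536, 12288]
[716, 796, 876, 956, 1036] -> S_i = 716 + 80*i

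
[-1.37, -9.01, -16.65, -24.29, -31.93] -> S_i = -1.37 + -7.64*i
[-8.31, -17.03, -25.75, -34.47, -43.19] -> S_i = -8.31 + -8.72*i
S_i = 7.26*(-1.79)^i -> [7.26, -13.0, 23.26, -41.64, 74.53]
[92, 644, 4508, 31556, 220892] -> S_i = 92*7^i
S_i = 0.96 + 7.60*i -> [0.96, 8.56, 16.16, 23.76, 31.36]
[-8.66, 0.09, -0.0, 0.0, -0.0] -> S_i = -8.66*(-0.01)^i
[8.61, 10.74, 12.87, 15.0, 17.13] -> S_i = 8.61 + 2.13*i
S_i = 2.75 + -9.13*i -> [2.75, -6.38, -15.51, -24.64, -33.77]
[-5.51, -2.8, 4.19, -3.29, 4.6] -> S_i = Random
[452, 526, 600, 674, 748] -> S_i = 452 + 74*i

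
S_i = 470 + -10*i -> [470, 460, 450, 440, 430]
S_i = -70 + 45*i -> [-70, -25, 20, 65, 110]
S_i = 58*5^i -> [58, 290, 1450, 7250, 36250]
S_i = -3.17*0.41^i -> [-3.17, -1.3, -0.53, -0.22, -0.09]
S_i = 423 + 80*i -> [423, 503, 583, 663, 743]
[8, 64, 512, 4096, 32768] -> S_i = 8*8^i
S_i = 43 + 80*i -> [43, 123, 203, 283, 363]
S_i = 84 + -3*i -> [84, 81, 78, 75, 72]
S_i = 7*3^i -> [7, 21, 63, 189, 567]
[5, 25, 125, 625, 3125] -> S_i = 5*5^i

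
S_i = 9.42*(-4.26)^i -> [9.42, -40.13, 170.95, -728.25, 3102.34]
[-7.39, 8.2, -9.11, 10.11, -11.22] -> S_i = -7.39*(-1.11)^i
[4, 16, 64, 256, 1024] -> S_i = 4*4^i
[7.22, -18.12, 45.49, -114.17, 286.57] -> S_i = 7.22*(-2.51)^i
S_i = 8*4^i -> [8, 32, 128, 512, 2048]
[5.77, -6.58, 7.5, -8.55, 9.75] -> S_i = 5.77*(-1.14)^i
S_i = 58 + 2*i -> [58, 60, 62, 64, 66]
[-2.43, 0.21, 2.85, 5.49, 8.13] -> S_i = -2.43 + 2.64*i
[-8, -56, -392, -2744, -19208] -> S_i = -8*7^i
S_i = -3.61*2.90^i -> [-3.61, -10.47, -30.36, -88.04, -255.33]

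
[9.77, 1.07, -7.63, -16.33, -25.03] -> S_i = 9.77 + -8.70*i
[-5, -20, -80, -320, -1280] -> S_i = -5*4^i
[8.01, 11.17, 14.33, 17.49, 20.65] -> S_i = 8.01 + 3.16*i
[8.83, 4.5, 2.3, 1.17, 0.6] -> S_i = 8.83*0.51^i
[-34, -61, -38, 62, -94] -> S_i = Random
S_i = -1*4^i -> [-1, -4, -16, -64, -256]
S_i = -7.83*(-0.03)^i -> [-7.83, 0.23, -0.01, 0.0, -0.0]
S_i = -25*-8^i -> [-25, 200, -1600, 12800, -102400]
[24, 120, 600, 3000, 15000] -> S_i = 24*5^i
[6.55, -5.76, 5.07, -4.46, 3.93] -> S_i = 6.55*(-0.88)^i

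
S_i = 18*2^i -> [18, 36, 72, 144, 288]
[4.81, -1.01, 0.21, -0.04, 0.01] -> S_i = 4.81*(-0.21)^i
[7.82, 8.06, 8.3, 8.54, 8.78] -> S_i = 7.82 + 0.24*i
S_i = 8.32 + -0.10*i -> [8.32, 8.22, 8.12, 8.02, 7.92]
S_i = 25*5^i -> [25, 125, 625, 3125, 15625]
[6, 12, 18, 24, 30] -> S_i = 6 + 6*i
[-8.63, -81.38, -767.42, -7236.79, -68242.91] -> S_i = -8.63*9.43^i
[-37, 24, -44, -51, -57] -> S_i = Random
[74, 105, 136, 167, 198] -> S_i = 74 + 31*i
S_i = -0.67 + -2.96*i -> [-0.67, -3.63, -6.59, -9.55, -12.51]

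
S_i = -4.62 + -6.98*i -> [-4.62, -11.6, -18.58, -25.56, -32.54]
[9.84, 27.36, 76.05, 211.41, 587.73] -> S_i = 9.84*2.78^i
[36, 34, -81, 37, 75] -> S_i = Random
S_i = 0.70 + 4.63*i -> [0.7, 5.33, 9.96, 14.59, 19.22]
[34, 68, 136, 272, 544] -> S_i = 34*2^i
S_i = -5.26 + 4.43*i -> [-5.26, -0.83, 3.6, 8.03, 12.46]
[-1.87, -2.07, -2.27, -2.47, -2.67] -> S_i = -1.87 + -0.20*i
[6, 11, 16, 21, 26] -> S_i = 6 + 5*i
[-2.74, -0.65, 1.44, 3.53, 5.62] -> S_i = -2.74 + 2.09*i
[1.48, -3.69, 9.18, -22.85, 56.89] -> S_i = 1.48*(-2.49)^i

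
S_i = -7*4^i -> [-7, -28, -112, -448, -1792]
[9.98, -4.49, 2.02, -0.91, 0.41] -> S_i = 9.98*(-0.45)^i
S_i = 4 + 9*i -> [4, 13, 22, 31, 40]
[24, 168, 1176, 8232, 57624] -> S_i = 24*7^i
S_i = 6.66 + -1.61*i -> [6.66, 5.05, 3.44, 1.83, 0.22]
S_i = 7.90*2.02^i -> [7.9, 15.96, 32.24, 65.12, 131.53]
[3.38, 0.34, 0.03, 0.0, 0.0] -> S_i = 3.38*0.10^i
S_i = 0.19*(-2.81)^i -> [0.19, -0.53, 1.5, -4.22, 11.85]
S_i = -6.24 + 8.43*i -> [-6.24, 2.19, 10.62, 19.05, 27.48]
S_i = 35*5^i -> [35, 175, 875, 4375, 21875]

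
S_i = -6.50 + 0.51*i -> [-6.5, -5.99, -5.48, -4.97, -4.46]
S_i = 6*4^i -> [6, 24, 96, 384, 1536]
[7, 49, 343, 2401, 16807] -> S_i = 7*7^i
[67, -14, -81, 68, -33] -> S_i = Random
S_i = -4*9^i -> [-4, -36, -324, -2916, -26244]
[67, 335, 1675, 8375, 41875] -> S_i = 67*5^i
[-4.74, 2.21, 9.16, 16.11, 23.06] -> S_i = -4.74 + 6.95*i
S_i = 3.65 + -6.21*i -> [3.65, -2.56, -8.77, -14.98, -21.19]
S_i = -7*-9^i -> [-7, 63, -567, 5103, -45927]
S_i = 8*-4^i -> [8, -32, 128, -512, 2048]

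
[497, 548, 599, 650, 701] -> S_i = 497 + 51*i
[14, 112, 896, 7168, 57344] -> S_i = 14*8^i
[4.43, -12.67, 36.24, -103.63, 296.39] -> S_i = 4.43*(-2.86)^i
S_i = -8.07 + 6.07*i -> [-8.07, -2.0, 4.07, 10.14, 16.21]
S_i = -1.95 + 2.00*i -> [-1.95, 0.05, 2.05, 4.05, 6.05]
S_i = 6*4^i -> [6, 24, 96, 384, 1536]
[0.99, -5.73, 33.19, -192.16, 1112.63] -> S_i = 0.99*(-5.79)^i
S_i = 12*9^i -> [12, 108, 972, 8748, 78732]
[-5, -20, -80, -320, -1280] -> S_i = -5*4^i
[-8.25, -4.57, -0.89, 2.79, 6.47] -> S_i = -8.25 + 3.68*i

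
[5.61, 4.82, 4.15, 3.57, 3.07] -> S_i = 5.61*0.86^i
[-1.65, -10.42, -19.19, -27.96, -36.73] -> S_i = -1.65 + -8.77*i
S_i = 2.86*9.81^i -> [2.86, 28.06, 275.24, 2700.06, 26487.57]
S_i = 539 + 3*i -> [539, 542, 545, 548, 551]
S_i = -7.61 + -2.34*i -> [-7.61, -9.95, -12.29, -14.63, -16.97]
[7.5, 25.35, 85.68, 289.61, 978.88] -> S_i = 7.50*3.38^i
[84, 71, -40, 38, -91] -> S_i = Random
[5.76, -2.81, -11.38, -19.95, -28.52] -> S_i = 5.76 + -8.57*i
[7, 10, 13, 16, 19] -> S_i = 7 + 3*i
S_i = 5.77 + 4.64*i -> [5.77, 10.41, 15.05, 19.69, 24.33]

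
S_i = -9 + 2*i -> [-9, -7, -5, -3, -1]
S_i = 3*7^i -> [3, 21, 147, 1029, 7203]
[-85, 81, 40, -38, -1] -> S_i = Random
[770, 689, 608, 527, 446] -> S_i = 770 + -81*i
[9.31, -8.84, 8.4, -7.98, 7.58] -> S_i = 9.31*(-0.95)^i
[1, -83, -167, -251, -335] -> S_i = 1 + -84*i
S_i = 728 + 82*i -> [728, 810, 892, 974, 1056]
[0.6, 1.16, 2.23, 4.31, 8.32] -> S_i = 0.60*1.93^i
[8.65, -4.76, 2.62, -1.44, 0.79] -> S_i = 8.65*(-0.55)^i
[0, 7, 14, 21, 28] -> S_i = 0 + 7*i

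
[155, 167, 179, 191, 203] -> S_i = 155 + 12*i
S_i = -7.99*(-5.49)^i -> [-7.99, 43.87, -240.82, 1322.1, -7258.32]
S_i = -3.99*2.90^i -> [-3.99, -11.57, -33.56, -97.31, -282.21]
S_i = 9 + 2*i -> [9, 11, 13, 15, 17]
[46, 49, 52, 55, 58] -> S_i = 46 + 3*i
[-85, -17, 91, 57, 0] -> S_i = Random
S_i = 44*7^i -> [44, 308, 2156, 15092, 105644]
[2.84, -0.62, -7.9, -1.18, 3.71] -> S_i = Random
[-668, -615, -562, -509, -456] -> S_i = -668 + 53*i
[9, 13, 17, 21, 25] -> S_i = 9 + 4*i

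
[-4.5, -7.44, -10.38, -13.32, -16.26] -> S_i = -4.50 + -2.94*i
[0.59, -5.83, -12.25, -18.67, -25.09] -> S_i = 0.59 + -6.42*i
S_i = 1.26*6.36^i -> [1.26, 8.01, 50.97, 324.15, 2061.57]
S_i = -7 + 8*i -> [-7, 1, 9, 17, 25]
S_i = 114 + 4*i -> [114, 118, 122, 126, 130]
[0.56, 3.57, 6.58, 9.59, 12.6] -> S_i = 0.56 + 3.01*i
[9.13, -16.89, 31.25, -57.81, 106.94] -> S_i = 9.13*(-1.85)^i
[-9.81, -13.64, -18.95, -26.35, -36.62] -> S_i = -9.81*1.39^i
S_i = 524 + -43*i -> [524, 481, 438, 395, 352]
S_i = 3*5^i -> [3, 15, 75, 375, 1875]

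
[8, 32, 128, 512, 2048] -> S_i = 8*4^i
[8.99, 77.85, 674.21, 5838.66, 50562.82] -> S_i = 8.99*8.66^i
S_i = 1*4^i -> [1, 4, 16, 64, 256]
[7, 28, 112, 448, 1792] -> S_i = 7*4^i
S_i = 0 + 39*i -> [0, 39, 78, 117, 156]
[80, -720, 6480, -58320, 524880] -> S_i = 80*-9^i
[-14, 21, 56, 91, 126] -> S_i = -14 + 35*i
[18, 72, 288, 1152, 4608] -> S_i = 18*4^i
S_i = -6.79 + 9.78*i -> [-6.79, 2.99, 12.77, 22.55, 32.33]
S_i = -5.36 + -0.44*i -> [-5.36, -5.8, -6.24, -6.68, -7.12]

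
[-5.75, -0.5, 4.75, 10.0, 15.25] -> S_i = -5.75 + 5.25*i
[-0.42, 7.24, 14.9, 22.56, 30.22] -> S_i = -0.42 + 7.66*i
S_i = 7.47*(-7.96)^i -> [7.47, -59.46, 473.31, -3767.56, 29989.75]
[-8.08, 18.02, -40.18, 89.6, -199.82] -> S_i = -8.08*(-2.23)^i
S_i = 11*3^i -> [11, 33, 99, 297, 891]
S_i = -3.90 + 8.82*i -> [-3.9, 4.92, 13.74, 22.56, 31.38]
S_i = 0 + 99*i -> [0, 99, 198, 297, 396]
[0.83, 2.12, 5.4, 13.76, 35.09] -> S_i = 0.83*2.55^i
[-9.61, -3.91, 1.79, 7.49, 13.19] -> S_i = -9.61 + 5.70*i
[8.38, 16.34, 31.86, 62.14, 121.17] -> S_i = 8.38*1.95^i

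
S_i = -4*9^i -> [-4, -36, -324, -2916, -26244]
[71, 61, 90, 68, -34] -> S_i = Random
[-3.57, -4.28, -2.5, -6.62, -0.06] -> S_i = Random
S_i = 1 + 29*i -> [1, 30, 59, 88, 117]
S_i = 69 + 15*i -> [69, 84, 99, 114, 129]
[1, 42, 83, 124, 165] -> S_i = 1 + 41*i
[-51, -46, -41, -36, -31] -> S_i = -51 + 5*i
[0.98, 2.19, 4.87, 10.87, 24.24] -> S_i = 0.98*2.23^i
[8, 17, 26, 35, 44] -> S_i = 8 + 9*i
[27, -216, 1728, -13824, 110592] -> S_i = 27*-8^i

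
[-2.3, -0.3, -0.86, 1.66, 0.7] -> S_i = Random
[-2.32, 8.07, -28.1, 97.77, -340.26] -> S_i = -2.32*(-3.48)^i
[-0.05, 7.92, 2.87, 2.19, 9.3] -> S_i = Random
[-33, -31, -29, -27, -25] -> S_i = -33 + 2*i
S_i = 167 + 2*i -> [167, 169, 171, 173, 175]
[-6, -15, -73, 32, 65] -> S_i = Random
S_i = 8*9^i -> [8, 72, 648, 5832, 52488]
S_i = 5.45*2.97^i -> [5.45, 16.19, 48.07, 142.78, 424.06]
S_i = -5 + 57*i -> [-5, 52, 109, 166, 223]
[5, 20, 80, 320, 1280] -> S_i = 5*4^i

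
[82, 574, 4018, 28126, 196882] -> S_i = 82*7^i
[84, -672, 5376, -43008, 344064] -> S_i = 84*-8^i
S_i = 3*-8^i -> [3, -24, 192, -1536, 12288]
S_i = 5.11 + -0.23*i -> [5.11, 4.88, 4.65, 4.42, 4.19]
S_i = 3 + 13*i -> [3, 16, 29, 42, 55]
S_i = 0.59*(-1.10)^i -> [0.59, -0.65, 0.71, -0.79, 0.86]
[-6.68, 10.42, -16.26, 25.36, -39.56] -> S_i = -6.68*(-1.56)^i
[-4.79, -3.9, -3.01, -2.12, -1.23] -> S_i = -4.79 + 0.89*i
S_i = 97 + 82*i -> [97, 179, 261, 343, 425]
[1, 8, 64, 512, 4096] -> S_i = 1*8^i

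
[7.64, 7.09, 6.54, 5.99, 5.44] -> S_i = 7.64 + -0.55*i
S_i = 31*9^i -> [31, 279, 2511, 22599, 203391]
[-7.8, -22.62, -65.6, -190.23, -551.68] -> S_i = -7.80*2.90^i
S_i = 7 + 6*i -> [7, 13, 19, 25, 31]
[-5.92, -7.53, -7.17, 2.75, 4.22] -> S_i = Random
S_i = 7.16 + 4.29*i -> [7.16, 11.45, 15.74, 20.03, 24.32]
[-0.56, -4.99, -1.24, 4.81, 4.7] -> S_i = Random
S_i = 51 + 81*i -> [51, 132, 213, 294, 375]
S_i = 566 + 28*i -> [566, 594, 622, 650, 678]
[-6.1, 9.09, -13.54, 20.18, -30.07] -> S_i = -6.10*(-1.49)^i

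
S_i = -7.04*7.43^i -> [-7.04, -52.31, -388.64, -2887.61, -21454.97]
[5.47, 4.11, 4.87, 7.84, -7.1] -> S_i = Random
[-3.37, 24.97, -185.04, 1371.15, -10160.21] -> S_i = -3.37*(-7.41)^i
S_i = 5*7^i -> [5, 35, 245, 1715, 12005]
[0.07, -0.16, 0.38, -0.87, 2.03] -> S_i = 0.07*(-2.32)^i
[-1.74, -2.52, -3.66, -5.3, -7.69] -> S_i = -1.74*1.45^i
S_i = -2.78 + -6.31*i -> [-2.78, -9.09, -15.4, -21.71, -28.02]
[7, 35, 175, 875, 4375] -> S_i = 7*5^i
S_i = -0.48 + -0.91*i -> [-0.48, -1.39, -2.3, -3.21, -4.12]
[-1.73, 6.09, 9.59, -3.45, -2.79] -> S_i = Random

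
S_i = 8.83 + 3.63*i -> [8.83, 12.46, 16.09, 19.72, 23.35]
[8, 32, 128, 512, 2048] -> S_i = 8*4^i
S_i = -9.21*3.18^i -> [-9.21, -29.29, -93.14, -296.17, -941.82]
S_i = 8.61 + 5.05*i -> [8.61, 13.66, 18.71, 23.76, 28.81]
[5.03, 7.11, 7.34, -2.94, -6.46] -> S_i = Random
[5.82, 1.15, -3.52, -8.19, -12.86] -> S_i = 5.82 + -4.67*i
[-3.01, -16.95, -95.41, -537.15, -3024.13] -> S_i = -3.01*5.63^i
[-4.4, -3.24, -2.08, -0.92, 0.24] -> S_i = -4.40 + 1.16*i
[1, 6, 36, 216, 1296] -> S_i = 1*6^i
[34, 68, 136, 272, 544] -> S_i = 34*2^i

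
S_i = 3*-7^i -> [3, -21, 147, -1029, 7203]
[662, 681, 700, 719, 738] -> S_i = 662 + 19*i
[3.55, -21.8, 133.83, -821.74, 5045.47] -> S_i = 3.55*(-6.14)^i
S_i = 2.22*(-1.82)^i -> [2.22, -4.04, 7.35, -13.38, 24.36]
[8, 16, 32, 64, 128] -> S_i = 8*2^i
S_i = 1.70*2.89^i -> [1.7, 4.91, 14.2, 41.03, 118.59]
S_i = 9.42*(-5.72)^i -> [9.42, -53.88, 308.21, -1762.95, 10084.05]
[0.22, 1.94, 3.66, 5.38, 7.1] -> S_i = 0.22 + 1.72*i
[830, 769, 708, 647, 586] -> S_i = 830 + -61*i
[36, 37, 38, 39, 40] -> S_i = 36 + 1*i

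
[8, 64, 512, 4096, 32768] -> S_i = 8*8^i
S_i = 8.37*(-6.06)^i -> [8.37, -50.72, 307.38, -1862.7, 11287.97]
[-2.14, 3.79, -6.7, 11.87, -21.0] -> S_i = -2.14*(-1.77)^i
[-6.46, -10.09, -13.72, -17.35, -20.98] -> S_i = -6.46 + -3.63*i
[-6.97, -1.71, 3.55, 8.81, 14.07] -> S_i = -6.97 + 5.26*i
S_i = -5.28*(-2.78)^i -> [-5.28, 14.68, -40.81, 113.44, -315.36]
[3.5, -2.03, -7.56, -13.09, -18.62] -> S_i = 3.50 + -5.53*i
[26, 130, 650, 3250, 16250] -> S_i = 26*5^i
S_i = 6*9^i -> [6, 54, 486, 4374, 39366]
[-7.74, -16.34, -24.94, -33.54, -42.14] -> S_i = -7.74 + -8.60*i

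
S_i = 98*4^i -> [98, 392, 1568, 6272, 25088]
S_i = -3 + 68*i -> [-3, 65, 133, 201, 269]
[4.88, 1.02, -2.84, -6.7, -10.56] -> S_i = 4.88 + -3.86*i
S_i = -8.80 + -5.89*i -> [-8.8, -14.69, -20.58, -26.47, -32.36]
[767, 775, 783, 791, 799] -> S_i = 767 + 8*i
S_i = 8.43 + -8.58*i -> [8.43, -0.15, -8.73, -17.31, -25.89]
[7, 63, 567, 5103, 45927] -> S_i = 7*9^i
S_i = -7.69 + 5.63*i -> [-7.69, -2.06, 3.57, 9.2, 14.83]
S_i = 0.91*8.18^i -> [0.91, 7.44, 60.89, 498.08, 4074.32]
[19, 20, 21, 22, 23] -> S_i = 19 + 1*i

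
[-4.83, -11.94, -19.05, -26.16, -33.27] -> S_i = -4.83 + -7.11*i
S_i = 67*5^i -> [67, 335, 1675, 8375, 41875]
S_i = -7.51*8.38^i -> [-7.51, -62.93, -527.39, -4419.49, -37035.31]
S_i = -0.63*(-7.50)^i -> [-0.63, 4.72, -35.44, 265.78, -1993.36]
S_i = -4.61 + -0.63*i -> [-4.61, -5.24, -5.87, -6.5, -7.13]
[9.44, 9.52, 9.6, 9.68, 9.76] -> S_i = 9.44 + 0.08*i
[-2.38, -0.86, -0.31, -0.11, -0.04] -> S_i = -2.38*0.36^i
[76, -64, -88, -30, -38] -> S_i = Random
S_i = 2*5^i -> [2, 10, 50, 250, 1250]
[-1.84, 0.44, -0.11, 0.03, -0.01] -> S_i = -1.84*(-0.24)^i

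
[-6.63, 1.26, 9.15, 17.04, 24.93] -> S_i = -6.63 + 7.89*i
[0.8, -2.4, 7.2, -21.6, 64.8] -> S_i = 0.80*(-3.00)^i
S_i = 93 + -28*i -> [93, 65, 37, 9, -19]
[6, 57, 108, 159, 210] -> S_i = 6 + 51*i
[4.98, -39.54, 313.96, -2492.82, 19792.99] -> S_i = 4.98*(-7.94)^i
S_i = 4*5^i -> [4, 20, 100, 500, 2500]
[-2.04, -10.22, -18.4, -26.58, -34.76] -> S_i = -2.04 + -8.18*i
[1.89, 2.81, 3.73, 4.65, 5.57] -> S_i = 1.89 + 0.92*i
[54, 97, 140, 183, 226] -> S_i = 54 + 43*i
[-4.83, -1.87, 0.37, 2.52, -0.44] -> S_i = Random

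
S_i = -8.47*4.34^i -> [-8.47, -36.76, -159.54, -692.39, -3004.99]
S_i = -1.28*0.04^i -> [-1.28, -0.05, -0.0, -0.0, -0.0]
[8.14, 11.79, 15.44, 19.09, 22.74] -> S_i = 8.14 + 3.65*i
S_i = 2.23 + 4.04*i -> [2.23, 6.27, 10.31, 14.35, 18.39]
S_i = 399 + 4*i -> [399, 403, 407, 411, 415]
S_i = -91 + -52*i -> [-91, -143, -195, -247, -299]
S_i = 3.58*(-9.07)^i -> [3.58, -32.47, 294.51, -2671.19, 24227.7]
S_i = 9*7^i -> [9, 63, 441, 3087, 21609]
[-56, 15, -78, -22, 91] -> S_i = Random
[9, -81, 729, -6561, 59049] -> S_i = 9*-9^i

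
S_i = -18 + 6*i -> [-18, -12, -6, 0, 6]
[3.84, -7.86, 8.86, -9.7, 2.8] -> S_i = Random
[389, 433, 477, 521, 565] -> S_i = 389 + 44*i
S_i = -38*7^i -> [-38, -266, -1862, -13034, -91238]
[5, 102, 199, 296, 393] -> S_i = 5 + 97*i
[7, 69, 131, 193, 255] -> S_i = 7 + 62*i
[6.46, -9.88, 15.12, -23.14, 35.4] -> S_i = 6.46*(-1.53)^i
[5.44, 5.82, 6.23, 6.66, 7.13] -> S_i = 5.44*1.07^i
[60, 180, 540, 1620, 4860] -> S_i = 60*3^i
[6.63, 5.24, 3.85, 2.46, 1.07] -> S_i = 6.63 + -1.39*i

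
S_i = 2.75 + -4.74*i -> [2.75, -1.99, -6.73, -11.47, -16.21]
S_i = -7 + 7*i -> [-7, 0, 7, 14, 21]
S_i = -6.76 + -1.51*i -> [-6.76, -8.27, -9.78, -11.29, -12.8]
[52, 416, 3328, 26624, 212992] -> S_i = 52*8^i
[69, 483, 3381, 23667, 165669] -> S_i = 69*7^i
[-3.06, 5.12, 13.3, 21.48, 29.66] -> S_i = -3.06 + 8.18*i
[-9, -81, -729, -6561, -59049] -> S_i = -9*9^i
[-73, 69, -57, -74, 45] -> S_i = Random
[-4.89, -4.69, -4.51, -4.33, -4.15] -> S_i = -4.89*0.96^i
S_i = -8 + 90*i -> [-8, 82, 172, 262, 352]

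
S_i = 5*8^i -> [5, 40, 320, 2560, 20480]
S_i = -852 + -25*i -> [-852, -877, -902, -927, -952]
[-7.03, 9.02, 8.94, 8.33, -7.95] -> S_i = Random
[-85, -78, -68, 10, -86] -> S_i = Random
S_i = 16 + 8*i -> [16, 24, 32, 40, 48]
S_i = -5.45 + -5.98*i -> [-5.45, -11.43, -17.41, -23.39, -29.37]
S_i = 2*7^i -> [2, 14, 98, 686, 4802]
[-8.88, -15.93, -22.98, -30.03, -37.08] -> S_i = -8.88 + -7.05*i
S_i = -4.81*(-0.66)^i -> [-4.81, 3.17, -2.1, 1.38, -0.91]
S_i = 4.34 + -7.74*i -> [4.34, -3.4, -11.14, -18.88, -26.62]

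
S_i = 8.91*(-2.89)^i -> [8.91, -25.75, 74.42, -215.07, 621.54]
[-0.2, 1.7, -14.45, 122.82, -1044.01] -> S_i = -0.20*(-8.50)^i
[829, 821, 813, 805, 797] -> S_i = 829 + -8*i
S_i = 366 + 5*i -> [366, 371, 376, 381, 386]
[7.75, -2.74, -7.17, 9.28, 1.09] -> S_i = Random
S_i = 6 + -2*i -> [6, 4, 2, 0, -2]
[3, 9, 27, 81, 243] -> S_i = 3*3^i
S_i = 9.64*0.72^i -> [9.64, 6.94, 5.0, 3.6, 2.59]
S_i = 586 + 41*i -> [586, 627, 668, 709, 750]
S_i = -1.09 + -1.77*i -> [-1.09, -2.86, -4.63, -6.4, -8.17]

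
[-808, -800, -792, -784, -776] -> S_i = -808 + 8*i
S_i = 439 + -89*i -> [439, 350, 261, 172, 83]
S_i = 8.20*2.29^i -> [8.2, 18.78, 43.0, 98.47, 225.5]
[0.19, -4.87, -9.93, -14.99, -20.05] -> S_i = 0.19 + -5.06*i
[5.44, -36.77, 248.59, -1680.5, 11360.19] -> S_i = 5.44*(-6.76)^i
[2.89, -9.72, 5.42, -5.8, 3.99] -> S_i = Random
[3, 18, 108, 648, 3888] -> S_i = 3*6^i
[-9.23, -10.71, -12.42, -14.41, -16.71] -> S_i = -9.23*1.16^i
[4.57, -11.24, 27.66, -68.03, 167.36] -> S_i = 4.57*(-2.46)^i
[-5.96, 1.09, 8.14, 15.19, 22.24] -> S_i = -5.96 + 7.05*i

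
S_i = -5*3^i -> [-5, -15, -45, -135, -405]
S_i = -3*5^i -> [-3, -15, -75, -375, -1875]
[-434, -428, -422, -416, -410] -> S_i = -434 + 6*i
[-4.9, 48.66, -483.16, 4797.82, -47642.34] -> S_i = -4.90*(-9.93)^i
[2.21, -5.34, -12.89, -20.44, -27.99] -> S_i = 2.21 + -7.55*i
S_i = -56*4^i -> [-56, -224, -896, -3584, -14336]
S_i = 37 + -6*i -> [37, 31, 25, 19, 13]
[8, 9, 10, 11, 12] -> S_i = 8 + 1*i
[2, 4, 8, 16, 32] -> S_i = 2*2^i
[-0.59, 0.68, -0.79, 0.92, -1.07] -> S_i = -0.59*(-1.16)^i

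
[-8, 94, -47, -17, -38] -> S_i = Random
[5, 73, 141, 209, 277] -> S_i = 5 + 68*i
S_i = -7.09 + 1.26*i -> [-7.09, -5.83, -4.57, -3.31, -2.05]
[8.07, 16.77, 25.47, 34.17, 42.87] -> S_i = 8.07 + 8.70*i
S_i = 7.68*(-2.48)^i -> [7.68, -19.05, 47.24, -117.14, 290.51]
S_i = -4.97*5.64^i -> [-4.97, -28.03, -158.09, -891.65, -5028.9]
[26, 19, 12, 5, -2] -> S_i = 26 + -7*i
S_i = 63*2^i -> [63, 126, 252, 504, 1008]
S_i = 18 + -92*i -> [18, -74, -166, -258, -350]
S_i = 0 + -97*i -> [0, -97, -194, -291, -388]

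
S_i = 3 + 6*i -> [3, 9, 15, 21, 27]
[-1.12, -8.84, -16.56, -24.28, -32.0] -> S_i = -1.12 + -7.72*i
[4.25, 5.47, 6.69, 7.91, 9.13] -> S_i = 4.25 + 1.22*i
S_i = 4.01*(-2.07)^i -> [4.01, -8.3, 17.18, -35.57, 73.63]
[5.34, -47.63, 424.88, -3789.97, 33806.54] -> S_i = 5.34*(-8.92)^i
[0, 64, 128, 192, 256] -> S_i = 0 + 64*i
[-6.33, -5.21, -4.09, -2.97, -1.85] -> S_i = -6.33 + 1.12*i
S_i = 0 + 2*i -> [0, 2, 4, 6, 8]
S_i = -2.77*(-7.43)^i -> [-2.77, 20.58, -152.92, 1136.18, -8441.8]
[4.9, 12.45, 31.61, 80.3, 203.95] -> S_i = 4.90*2.54^i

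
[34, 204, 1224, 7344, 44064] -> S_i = 34*6^i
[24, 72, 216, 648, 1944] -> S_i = 24*3^i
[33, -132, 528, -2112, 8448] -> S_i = 33*-4^i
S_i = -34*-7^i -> [-34, 238, -1666, 11662, -81634]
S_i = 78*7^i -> [78, 546, 3822, 26754, 187278]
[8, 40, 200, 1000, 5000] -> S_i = 8*5^i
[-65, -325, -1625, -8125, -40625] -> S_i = -65*5^i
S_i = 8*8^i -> [8, 64, 512, 4096, 32768]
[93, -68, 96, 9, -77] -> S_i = Random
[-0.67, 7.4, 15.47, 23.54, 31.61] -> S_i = -0.67 + 8.07*i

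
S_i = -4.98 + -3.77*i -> [-4.98, -8.75, -12.52, -16.29, -20.06]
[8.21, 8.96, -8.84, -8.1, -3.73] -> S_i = Random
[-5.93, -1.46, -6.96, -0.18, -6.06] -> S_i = Random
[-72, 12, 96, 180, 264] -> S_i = -72 + 84*i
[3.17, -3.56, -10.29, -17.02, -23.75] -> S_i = 3.17 + -6.73*i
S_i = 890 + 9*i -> [890, 899, 908, 917, 926]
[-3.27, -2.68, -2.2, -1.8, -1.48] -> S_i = -3.27*0.82^i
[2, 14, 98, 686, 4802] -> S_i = 2*7^i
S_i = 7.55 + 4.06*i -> [7.55, 11.61, 15.67, 19.73, 23.79]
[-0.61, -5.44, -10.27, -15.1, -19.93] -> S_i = -0.61 + -4.83*i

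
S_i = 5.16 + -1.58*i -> [5.16, 3.58, 2.0, 0.42, -1.16]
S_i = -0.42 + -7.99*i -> [-0.42, -8.41, -16.4, -24.39, -32.38]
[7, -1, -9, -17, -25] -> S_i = 7 + -8*i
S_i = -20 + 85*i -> [-20, 65, 150, 235, 320]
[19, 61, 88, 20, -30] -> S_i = Random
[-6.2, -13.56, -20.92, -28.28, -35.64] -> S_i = -6.20 + -7.36*i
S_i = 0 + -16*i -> [0, -16, -32, -48, -64]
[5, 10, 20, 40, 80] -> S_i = 5*2^i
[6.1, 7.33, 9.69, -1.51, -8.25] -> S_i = Random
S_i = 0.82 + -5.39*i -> [0.82, -4.57, -9.96, -15.35, -20.74]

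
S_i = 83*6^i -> [83, 498, 2988, 17928, 107568]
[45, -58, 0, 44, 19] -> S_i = Random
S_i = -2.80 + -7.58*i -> [-2.8, -10.38, -17.96, -25.54, -33.12]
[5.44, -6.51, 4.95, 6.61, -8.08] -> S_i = Random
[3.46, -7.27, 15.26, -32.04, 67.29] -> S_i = 3.46*(-2.10)^i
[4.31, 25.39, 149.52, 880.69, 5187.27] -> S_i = 4.31*5.89^i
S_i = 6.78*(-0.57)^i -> [6.78, -3.86, 2.2, -1.26, 0.72]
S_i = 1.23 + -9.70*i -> [1.23, -8.47, -18.17, -27.87, -37.57]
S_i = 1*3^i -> [1, 3, 9, 27, 81]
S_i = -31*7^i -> [-31, -217, -1519, -10633, -74431]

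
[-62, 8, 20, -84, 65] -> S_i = Random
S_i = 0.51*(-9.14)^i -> [0.51, -4.66, 42.61, -389.41, 3559.22]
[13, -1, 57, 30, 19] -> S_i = Random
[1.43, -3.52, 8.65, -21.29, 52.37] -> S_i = 1.43*(-2.46)^i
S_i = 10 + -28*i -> [10, -18, -46, -74, -102]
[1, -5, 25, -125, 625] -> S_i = 1*-5^i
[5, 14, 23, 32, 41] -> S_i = 5 + 9*i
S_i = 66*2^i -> [66, 132, 264, 528, 1056]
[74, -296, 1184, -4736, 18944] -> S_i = 74*-4^i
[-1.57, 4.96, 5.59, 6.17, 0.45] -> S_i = Random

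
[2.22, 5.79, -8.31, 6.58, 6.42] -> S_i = Random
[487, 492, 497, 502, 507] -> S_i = 487 + 5*i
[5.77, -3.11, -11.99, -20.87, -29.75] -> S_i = 5.77 + -8.88*i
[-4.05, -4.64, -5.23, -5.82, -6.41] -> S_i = -4.05 + -0.59*i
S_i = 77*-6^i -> [77, -462, 2772, -16632, 99792]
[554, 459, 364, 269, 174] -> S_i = 554 + -95*i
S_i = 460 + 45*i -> [460, 505, 550, 595, 640]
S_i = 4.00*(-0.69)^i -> [4.0, -2.76, 1.9, -1.31, 0.91]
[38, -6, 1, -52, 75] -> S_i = Random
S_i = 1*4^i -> [1, 4, 16, 64, 256]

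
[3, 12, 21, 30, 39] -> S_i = 3 + 9*i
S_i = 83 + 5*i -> [83, 88, 93, 98, 103]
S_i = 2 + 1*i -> [2, 3, 4, 5, 6]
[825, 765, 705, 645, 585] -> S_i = 825 + -60*i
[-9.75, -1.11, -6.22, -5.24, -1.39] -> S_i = Random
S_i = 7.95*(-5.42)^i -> [7.95, -43.09, 233.54, -1265.8, 6860.63]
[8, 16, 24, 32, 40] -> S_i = 8 + 8*i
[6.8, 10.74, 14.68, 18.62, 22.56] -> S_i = 6.80 + 3.94*i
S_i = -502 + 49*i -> [-502, -453, -404, -355, -306]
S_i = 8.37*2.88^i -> [8.37, 24.11, 69.42, 199.94, 575.83]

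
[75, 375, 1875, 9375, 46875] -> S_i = 75*5^i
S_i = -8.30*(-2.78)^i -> [-8.3, 23.07, -64.15, 178.33, -495.74]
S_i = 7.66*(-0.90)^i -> [7.66, -6.89, 6.2, -5.58, 5.03]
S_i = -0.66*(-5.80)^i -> [-0.66, 3.83, -22.2, 128.77, -746.89]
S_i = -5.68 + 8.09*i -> [-5.68, 2.41, 10.5, 18.59, 26.68]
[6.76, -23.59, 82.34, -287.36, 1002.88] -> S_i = 6.76*(-3.49)^i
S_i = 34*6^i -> [34, 204, 1224, 7344, 44064]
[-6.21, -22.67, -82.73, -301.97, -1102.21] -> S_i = -6.21*3.65^i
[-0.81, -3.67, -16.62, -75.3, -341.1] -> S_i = -0.81*4.53^i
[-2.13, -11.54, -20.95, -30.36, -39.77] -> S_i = -2.13 + -9.41*i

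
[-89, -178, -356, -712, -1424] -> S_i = -89*2^i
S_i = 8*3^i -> [8, 24, 72, 216, 648]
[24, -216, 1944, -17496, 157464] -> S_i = 24*-9^i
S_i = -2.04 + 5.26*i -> [-2.04, 3.22, 8.48, 13.74, 19.0]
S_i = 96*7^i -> [96, 672, 4704, 32928, 230496]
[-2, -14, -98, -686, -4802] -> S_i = -2*7^i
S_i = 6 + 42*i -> [6, 48, 90, 132, 174]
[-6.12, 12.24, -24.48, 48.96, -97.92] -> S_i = -6.12*(-2.00)^i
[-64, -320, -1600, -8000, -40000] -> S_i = -64*5^i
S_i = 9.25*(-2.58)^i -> [9.25, -23.86, 61.57, -158.85, 409.85]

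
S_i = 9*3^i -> [9, 27, 81, 243, 729]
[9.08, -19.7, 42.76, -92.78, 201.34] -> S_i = 9.08*(-2.17)^i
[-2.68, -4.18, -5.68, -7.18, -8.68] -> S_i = -2.68 + -1.50*i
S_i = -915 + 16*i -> [-915, -899, -883, -867, -851]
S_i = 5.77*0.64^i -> [5.77, 3.69, 2.36, 1.51, 0.97]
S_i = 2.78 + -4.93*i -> [2.78, -2.15, -7.08, -12.01, -16.94]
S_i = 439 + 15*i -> [439, 454, 469, 484, 499]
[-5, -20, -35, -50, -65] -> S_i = -5 + -15*i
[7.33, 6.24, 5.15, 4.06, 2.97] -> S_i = 7.33 + -1.09*i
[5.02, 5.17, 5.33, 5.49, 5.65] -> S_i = 5.02*1.03^i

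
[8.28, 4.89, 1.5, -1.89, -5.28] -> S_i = 8.28 + -3.39*i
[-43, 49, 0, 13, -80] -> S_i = Random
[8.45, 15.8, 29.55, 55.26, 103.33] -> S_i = 8.45*1.87^i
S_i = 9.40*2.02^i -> [9.4, 18.99, 38.36, 77.48, 156.51]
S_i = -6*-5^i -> [-6, 30, -150, 750, -3750]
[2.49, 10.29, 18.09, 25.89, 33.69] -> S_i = 2.49 + 7.80*i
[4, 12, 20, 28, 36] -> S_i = 4 + 8*i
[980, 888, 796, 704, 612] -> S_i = 980 + -92*i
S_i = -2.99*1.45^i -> [-2.99, -4.34, -6.29, -9.12, -13.22]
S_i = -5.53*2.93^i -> [-5.53, -16.2, -47.47, -139.1, -407.56]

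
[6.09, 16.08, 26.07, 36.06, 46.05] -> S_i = 6.09 + 9.99*i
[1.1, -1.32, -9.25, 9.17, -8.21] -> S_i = Random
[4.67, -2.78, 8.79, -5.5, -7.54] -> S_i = Random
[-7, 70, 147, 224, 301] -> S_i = -7 + 77*i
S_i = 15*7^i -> [15, 105, 735, 5145, 36015]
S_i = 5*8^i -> [5, 40, 320, 2560, 20480]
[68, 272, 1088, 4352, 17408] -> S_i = 68*4^i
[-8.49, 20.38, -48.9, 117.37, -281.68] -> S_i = -8.49*(-2.40)^i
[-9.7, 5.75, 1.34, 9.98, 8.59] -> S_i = Random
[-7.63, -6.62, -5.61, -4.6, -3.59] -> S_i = -7.63 + 1.01*i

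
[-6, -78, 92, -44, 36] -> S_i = Random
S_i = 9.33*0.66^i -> [9.33, 6.16, 4.06, 2.68, 1.77]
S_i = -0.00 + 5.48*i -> [0.0, 5.48, 10.96, 16.44, 21.92]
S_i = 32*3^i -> [32, 96, 288, 864, 2592]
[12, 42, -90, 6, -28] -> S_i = Random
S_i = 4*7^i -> [4, 28, 196, 1372, 9604]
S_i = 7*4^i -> [7, 28, 112, 448, 1792]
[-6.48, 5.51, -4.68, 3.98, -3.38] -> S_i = -6.48*(-0.85)^i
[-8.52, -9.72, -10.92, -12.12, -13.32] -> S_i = -8.52 + -1.20*i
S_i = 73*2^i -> [73, 146, 292, 584, 1168]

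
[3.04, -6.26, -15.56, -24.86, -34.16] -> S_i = 3.04 + -9.30*i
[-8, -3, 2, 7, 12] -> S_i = -8 + 5*i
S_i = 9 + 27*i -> [9, 36, 63, 90, 117]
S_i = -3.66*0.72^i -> [-3.66, -2.64, -1.9, -1.37, -0.98]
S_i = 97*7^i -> [97, 679, 4753, 33271, 232897]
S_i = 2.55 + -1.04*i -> [2.55, 1.51, 0.47, -0.57, -1.61]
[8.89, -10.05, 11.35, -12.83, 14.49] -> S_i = 8.89*(-1.13)^i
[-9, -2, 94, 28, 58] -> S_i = Random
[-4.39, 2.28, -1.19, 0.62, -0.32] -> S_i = -4.39*(-0.52)^i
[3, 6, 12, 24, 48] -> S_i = 3*2^i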